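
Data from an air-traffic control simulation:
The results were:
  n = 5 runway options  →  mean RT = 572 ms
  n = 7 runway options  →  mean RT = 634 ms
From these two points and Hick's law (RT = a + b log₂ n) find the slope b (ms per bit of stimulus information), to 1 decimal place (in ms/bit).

The slope on a log₂ axis is (634 − 572) / (2.8074 − 2.3219) = 127.723 ms/bit.

127.7 ms/bit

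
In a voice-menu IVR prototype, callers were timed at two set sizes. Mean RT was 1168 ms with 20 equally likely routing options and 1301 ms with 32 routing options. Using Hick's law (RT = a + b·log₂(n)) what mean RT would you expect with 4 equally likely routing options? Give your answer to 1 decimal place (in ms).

712.6 ms

RT is linear in log₂ n, so two points fix the line:
  b = (1301 − 1168) / (log₂ 32 − log₂ 20) = 133 / (5 − 4.3219) = 196.144 ms/bit
  a = 1168 − 196.144 × 4.3219 = 320.278 ms
Then RT(4) = 320.278 + 196.144 × log₂ 4 = 320.278 + 196.144 × 2 ≈ 712.567 ms.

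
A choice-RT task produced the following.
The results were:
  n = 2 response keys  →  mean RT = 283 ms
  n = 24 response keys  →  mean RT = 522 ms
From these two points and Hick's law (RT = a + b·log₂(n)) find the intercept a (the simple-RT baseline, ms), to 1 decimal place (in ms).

Slope: b = (522 − 283) / (log₂ 24 − log₂ 2) = 239/3.5850 = 66.667 ms/bit.
a = RT₁ − b·log₂ n₁ = 283 − 66.667 × 1 = 216.333 ms.

216.3 ms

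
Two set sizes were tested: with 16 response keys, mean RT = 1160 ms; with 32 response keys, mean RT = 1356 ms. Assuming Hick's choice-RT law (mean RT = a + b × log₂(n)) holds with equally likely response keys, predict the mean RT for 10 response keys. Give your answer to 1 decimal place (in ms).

Fit slope and intercept:
  b = (1356 − 1160) / (log₂ 32 − log₂ 16) = 196 / (5 − 4) = 196.000 ms/bit
  a = 1160 − 196.000 × 4 = 376.000 ms
Then RT(10) = 376.000 + 196.000 × log₂ 10 = 376.000 + 196.000 × 3.3219 ≈ 1027.098 ms.

1027.1 ms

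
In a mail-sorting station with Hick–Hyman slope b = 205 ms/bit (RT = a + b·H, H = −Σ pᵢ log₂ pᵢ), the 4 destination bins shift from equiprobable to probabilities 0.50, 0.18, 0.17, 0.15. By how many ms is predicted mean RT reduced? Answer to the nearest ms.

The RT saving is b·ΔH. Equiprobable H₀ = log₂(4) = 2.0000 bits; with the given probabilities H = 1.7904 bits.
b·(H₀ − H) = 205 × (2.0000 − 1.7904) = 42.96 ms.

43 ms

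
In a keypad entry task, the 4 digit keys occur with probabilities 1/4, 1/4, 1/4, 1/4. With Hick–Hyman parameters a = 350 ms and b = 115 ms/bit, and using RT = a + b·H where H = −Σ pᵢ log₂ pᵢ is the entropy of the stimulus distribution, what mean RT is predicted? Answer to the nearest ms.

Each term −pᵢ log₂ pᵢ: 0.25·2 + 0.25·2 + 0.25·2 + 0.25·2; summed, H = 2.000 bits.
Mean RT = a + bH = 350 + 115·2.000 = 580.00 ms.

580 ms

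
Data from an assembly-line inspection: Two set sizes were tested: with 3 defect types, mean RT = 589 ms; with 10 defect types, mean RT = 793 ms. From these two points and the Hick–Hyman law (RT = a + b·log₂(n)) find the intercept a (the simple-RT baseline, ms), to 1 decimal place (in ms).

Slope: b = (793 − 589) / (log₂ 10 − log₂ 3) = 204/1.7370 = 117.446 ms/bit.
Intercept: a = 589 − 117.446·log₂(3) = 402.852 ms.

402.9 ms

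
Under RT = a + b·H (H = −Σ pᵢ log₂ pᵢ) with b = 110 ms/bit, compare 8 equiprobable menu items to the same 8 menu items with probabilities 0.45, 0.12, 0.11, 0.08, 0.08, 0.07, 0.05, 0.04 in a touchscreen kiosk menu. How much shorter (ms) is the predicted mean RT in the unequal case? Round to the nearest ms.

56 ms

Equiprobable entropy H₀ = log₂ 8 = 3.0000 bits.
Skewed entropy H = −Σ pᵢ log₂ pᵢ = 2.4892 bits.
ΔRT = b·(H₀ − H) = 110 × 0.5108 = 56.19 ms.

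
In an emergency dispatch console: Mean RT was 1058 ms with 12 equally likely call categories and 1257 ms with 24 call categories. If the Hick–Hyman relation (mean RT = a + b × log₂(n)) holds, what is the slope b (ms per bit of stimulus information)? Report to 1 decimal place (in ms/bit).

Slope: b = (1257 − 1058) / (log₂ 24 − log₂ 12) = 199/1.0000 = 199.000 ms/bit.

199.0 ms/bit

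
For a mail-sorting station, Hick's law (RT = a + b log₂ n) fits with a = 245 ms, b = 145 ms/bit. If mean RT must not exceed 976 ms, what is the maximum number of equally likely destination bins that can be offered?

32

145·log₂ n ≤ 976 − 245 = 731, giving log₂ n ≤ 5.0414 and n ≤ 32.931. The largest whole number is 32.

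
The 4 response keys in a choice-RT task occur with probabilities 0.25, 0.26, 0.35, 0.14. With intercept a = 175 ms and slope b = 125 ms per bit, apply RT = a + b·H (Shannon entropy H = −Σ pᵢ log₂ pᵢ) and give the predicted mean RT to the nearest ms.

Entropy contributions −pᵢ log₂ pᵢ: 0.5000, 0.5053, 0.5301, 0.3971; sum H = 1.9325 bits.
RT = a + bH = 175 + 125·1.9325 = 416.56 ms.

417 ms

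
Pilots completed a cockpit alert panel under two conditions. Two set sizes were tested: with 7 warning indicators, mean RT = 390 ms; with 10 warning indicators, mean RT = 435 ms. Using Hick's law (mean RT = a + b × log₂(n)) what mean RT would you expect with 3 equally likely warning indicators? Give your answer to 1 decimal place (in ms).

283.1 ms

With log₂ n on the abscissa the relation is linear; from the two conditions:
  b = (435 − 390) / (log₂ 10 − log₂ 7) = 45 / (3.3219 − 2.8074) = 87.451 ms/bit
  a = 390 − 87.451 × 2.8074 = 144.494 ms
Then RT(3) = 144.494 + 87.451 × log₂ 3 = 144.494 + 87.451 × 1.5850 ≈ 283.100 ms.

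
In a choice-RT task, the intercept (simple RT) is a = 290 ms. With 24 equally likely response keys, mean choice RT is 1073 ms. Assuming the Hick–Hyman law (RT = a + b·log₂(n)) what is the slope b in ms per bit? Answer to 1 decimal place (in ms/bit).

170.8 ms/bit

24 alternatives carry log₂ 24 = 4.5850 bits; the choice cost is 1073 − 290 = 783 ms, so b = 783/4.5850 = 170.776 ms/bit.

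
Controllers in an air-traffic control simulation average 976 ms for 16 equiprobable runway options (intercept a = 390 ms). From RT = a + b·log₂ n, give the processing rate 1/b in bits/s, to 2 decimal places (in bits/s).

6.83 bits/s

Choice component = 976 − 390 = 586 ms over log₂(16) = 4 bits.
b = 586 / 4 = 146.500 ms/bit, so 1/b = 6.826 bits/s.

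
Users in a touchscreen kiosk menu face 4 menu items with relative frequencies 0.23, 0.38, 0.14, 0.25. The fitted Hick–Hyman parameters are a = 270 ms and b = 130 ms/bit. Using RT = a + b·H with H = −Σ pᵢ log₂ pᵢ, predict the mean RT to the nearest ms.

H = 0.23·log₂(1/0.23) + 0.38·log₂(1/0.38) + 0.14·log₂(1/0.14) + 0.25·log₂(1/0.25) = 1.9152 bits.
RT = 270 + 130 × 1.9152 = 518.98 ms.

519 ms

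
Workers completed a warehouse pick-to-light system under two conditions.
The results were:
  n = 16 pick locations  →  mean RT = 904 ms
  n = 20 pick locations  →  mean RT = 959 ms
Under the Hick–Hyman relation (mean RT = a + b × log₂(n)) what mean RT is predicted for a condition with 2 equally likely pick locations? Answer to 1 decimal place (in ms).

With log₂ n on the abscissa the relation is linear; from the two conditions:
  b = (959 − 904) / (log₂ 20 − log₂ 16) = 55 / (4.3219 − 4) = 170.846 ms/bit
  a = 904 − 170.846 × 4 = 220.618 ms
Then RT(2) = 220.618 + 170.846 × log₂ 2 = 220.618 + 170.846 × 1 ≈ 391.463 ms.

391.5 ms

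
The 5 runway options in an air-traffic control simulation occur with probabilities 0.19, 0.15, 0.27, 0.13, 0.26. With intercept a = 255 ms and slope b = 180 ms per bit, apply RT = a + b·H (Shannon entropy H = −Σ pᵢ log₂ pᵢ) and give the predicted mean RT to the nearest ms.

H = 0.19·log₂(1/0.19) + 0.15·log₂(1/0.15) + 0.27·log₂(1/0.27) + 0.13·log₂(1/0.13) + 0.26·log₂(1/0.26) = 2.2637 bits.
RT = 255 + 180 × 2.2637 = 662.47 ms.

662 ms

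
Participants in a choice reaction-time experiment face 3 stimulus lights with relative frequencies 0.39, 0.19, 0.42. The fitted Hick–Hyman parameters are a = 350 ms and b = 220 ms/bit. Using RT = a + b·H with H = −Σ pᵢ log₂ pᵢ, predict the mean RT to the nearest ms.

682 ms

H = 0.39·log₂(1/0.39) + 0.19·log₂(1/0.19) + 0.42·log₂(1/0.42) = 1.5107 bits.
RT = 350 + 220 × 1.5107 = 682.35 ms.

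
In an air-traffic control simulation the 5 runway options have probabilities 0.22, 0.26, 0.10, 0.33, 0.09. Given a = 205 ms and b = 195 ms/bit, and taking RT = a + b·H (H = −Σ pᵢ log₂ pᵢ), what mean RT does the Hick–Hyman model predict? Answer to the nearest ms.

H = 0.22·log₂(1/0.22) + 0.26·log₂(1/0.26) + 0.10·log₂(1/0.10) + 0.33·log₂(1/0.33) + 0.09·log₂(1/0.09) = 2.1585 bits.
RT = 205 + 195 × 2.1585 = 625.91 ms.

626 ms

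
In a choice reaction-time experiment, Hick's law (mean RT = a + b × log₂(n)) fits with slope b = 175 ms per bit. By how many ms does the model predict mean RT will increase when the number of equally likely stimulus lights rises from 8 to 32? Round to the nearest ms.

ΔRT = (a + b log₂ n₂) − (a + b log₂ n₁) = b·(log₂ n₂ − log₂ n₁).
log₂(32) − log₂(8) = log₂(32/8) = log₂(4) = 2.
ΔRT = 175 × 2.0000 = 350.000 ms.

350 ms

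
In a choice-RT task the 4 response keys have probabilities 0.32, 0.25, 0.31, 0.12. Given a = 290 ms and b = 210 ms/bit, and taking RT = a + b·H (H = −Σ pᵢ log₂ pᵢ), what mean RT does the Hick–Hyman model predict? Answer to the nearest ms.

H = 0.32·log₂(1/0.32) + 0.25·log₂(1/0.25) + 0.31·log₂(1/0.31) + 0.12·log₂(1/0.12) = 1.9169 bits.
RT = 290 + 210 × 1.9169 = 692.55 ms.

693 ms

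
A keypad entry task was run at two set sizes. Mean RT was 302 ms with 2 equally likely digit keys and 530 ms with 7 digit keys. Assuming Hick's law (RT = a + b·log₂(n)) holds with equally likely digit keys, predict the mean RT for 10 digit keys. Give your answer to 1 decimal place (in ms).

RT is linear in log₂ n, so two points fix the line:
  b = (530 − 302) / (log₂ 7 − log₂ 2) = 228 / (2.8074 − 1) = 126.151 ms/bit
  a = 302 − 126.151 × 1 = 175.849 ms
Then RT(10) = 175.849 + 126.151 × log₂ 10 = 175.849 + 126.151 × 3.3219 ≈ 594.914 ms.

594.9 ms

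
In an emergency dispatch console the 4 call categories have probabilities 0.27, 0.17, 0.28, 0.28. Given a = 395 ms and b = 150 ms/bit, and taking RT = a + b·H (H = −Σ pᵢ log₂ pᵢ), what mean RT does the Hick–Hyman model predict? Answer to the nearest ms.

H = 0.27·log₂(1/0.27) + 0.17·log₂(1/0.17) + 0.28·log₂(1/0.28) + 0.28·log₂(1/0.28) = 1.9730 bits.
RT = 395 + 150 × 1.9730 = 690.96 ms.

691 ms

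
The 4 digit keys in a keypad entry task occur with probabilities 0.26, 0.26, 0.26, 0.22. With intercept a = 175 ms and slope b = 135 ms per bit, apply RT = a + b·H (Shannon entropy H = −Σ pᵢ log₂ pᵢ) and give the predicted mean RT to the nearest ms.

445 ms

Entropy contributions −pᵢ log₂ pᵢ: 0.5053, 0.5053, 0.5053, 0.4806; sum H = 1.9964 bits.
RT = a + bH = 175 + 135·1.9964 = 444.52 ms.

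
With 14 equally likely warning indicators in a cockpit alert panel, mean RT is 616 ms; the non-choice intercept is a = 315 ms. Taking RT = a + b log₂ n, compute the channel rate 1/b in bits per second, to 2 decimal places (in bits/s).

b = (616 − 315)/log₂ 14 = 301/3.8074 = 79.058 ms per bit = 0.07906 s/bit; the reciprocal is 12.649 bits/s.

12.65 bits/s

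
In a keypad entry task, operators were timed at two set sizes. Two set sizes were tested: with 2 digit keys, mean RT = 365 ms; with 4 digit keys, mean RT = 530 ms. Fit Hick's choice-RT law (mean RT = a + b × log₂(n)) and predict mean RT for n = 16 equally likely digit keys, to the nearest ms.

860 ms

Solve the two-equation system in a and b:
  b = (530 − 365) / (log₂ 4 − log₂ 2) = 165 / (2 − 1) = 165 ms/bit
  a = 365 − 165 × 1 = 200 ms
Then RT(16) = 200 + 165 × log₂ 16 = 200 + 165 × 4 ≈ 860.000 ms.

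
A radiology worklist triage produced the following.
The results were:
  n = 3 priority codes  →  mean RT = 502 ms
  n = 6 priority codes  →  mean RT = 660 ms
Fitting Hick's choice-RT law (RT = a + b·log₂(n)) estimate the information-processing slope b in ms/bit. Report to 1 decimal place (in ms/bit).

b = (RT₂ − RT₁)/(log₂ n₂ − log₂ n₁) = (660 − 502)/(2.5850 − 1.5850) = 158.000 ms/bit.

158.0 ms/bit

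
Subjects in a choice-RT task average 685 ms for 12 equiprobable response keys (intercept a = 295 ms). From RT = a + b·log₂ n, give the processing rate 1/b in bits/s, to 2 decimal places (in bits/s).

Choice component = 685 − 295 = 390 ms over log₂(12) = 3.5850 bits.
b = 390 / 3.5850 = 108.788 ms/bit, so 1/b = 9.192 bits/s.

9.19 bits/s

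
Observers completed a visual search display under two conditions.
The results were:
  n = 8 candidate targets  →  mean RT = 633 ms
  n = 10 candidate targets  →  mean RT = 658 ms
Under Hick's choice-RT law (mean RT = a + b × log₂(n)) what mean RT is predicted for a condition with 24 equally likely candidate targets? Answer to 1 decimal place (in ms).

756.1 ms

RT is linear in log₂ n, so two points fix the line:
  b = (658 − 633) / (log₂ 10 − log₂ 8) = 25 / (3.3219 − 3) = 77.657 ms/bit
  a = 633 − 77.657 × 3 = 400.029 ms
Then RT(24) = 400.029 + 77.657 × log₂ 24 = 400.029 + 77.657 × 4.5850 ≈ 756.084 ms.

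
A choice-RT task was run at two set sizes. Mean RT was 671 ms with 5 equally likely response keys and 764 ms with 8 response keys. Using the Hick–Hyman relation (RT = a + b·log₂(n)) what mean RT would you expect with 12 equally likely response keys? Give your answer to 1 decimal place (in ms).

844.2 ms

RT is linear in log₂ n, so two points fix the line:
  b = (764 − 671) / (log₂ 8 − log₂ 5) = 93 / (3 − 2.3219) = 137.154 ms/bit
  a = 671 − 137.154 × 2.3219 = 352.539 ms
Then RT(12) = 352.539 + 137.154 × log₂ 12 = 352.539 + 137.154 × 3.5850 ≈ 844.230 ms.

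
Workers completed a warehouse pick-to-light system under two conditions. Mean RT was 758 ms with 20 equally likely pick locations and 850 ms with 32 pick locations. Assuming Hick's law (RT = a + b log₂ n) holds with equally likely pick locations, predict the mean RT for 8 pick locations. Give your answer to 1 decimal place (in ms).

578.6 ms

Solve the two-equation system in a and b:
  b = (850 − 758) / (log₂ 32 − log₂ 20) = 92 / (5 − 4.3219) = 135.679 ms/bit
  a = 758 − 135.679 × 4.3219 = 171.606 ms
Then RT(8) = 171.606 + 135.679 × log₂ 8 = 171.606 + 135.679 × 3 ≈ 578.642 ms.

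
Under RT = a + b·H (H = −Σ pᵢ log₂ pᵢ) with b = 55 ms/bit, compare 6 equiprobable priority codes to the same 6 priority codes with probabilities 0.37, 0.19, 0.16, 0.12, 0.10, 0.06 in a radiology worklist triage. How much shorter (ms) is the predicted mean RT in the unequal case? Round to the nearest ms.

Equiprobable entropy H₀ = log₂ 6 = 2.5850 bits.
Skewed entropy H = −Σ pᵢ log₂ pᵢ = 2.3518 bits.
ΔRT = b·(H₀ − H) = 55 × 0.2332 = 12.83 ms.

13 ms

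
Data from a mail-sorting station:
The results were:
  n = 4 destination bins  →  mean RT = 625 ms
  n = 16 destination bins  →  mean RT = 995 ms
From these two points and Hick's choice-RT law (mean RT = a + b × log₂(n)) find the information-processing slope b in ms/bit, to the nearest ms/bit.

The slope on a log₂ axis is (995 − 625) / (4 − 2) = 185 ms/bit.

185 ms/bit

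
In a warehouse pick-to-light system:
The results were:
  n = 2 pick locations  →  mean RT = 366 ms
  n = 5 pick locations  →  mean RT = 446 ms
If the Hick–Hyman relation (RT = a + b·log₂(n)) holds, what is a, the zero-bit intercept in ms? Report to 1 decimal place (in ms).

305.5 ms

b = (RT₂ − RT₁)/(log₂ n₂ − log₂ n₁) = (446 − 366)/(2.3219 − 1) = 60.518 ms/bit.
Intercept: a = 366 − 60.518·log₂(2) = 305.482 ms.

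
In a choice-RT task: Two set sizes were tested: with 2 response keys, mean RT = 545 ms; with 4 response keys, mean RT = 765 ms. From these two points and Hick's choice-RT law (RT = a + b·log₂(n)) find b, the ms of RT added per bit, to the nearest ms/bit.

The slope on a log₂ axis is (765 − 545) / (2 − 1) = 220 ms/bit.

220 ms/bit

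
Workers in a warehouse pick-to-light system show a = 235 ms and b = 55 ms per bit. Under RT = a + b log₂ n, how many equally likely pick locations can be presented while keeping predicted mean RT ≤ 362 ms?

4

Information budget: (362 − 235)/55 = 2.3091 bits, so n ≤ 2^2.3091 = 4.956 → at most 4.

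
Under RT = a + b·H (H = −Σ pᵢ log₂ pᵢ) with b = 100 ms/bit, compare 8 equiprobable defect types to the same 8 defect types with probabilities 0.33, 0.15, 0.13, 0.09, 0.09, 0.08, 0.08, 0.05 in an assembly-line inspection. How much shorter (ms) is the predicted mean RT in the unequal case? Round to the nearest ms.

The RT saving is b·ΔH. Equiprobable H₀ = log₂(8) = 3.0000 bits; with the given probabilities H = 2.7454 bits.
b·(H₀ − H) = 100 × (3.0000 − 2.7454) = 25.46 ms.

25 ms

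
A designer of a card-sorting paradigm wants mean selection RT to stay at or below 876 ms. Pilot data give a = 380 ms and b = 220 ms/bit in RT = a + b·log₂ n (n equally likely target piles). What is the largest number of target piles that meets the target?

4

Information budget: (876 − 380)/220 = 2.2545 bits, so n ≤ 2^2.2545 = 4.772 → at most 4.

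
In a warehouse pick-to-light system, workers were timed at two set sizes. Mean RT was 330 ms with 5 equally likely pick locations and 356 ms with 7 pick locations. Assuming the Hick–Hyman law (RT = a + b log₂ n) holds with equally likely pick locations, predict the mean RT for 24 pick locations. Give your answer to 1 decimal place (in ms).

Solve the two-equation system in a and b:
  b = (356 − 330) / (log₂ 7 − log₂ 5) = 26 / (2.8074 − 2.3219) = 53.561 ms/bit
  a = 330 − 53.561 × 2.3219 = 205.635 ms
Then RT(24) = 205.635 + 53.561 × log₂ 24 = 205.635 + 53.561 × 4.5850 ≈ 451.211 ms.

451.2 ms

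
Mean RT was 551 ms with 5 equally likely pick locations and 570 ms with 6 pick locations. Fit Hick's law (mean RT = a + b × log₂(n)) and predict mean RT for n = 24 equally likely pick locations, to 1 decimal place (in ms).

714.5 ms

RT is linear in log₂ n, so two points fix the line:
  b = (570 − 551) / (log₂ 6 − log₂ 5) = 19 / (2.5850 − 2.3219) = 72.234 ms/bit
  a = 551 − 72.234 × 2.3219 = 383.278 ms
Then RT(24) = 383.278 + 72.234 × log₂ 24 = 383.278 + 72.234 × 4.5850 ≈ 714.468 ms.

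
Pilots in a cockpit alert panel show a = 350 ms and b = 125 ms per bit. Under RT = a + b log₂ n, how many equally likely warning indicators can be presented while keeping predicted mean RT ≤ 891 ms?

125·log₂ n ≤ 891 − 350 = 541, giving log₂ n ≤ 4.3280 and n ≤ 20.084. The largest whole number is 20.

20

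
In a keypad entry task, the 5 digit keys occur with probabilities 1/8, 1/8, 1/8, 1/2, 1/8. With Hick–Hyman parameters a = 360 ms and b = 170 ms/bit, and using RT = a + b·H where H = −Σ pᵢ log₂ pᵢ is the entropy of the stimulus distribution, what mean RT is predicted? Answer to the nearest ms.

700 ms

H = −Σ pᵢ log₂ pᵢ = 0.125·3 + 0.125·3 + 0.125·3 + 0.5·1 + 0.125·3 = 2.000 bits.
RT = 360 + 170 × 2.000 = 700.00 ms.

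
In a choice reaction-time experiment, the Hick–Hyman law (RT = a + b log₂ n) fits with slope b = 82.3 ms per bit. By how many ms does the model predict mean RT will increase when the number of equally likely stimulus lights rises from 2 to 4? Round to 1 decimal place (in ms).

82.3 ms

ΔRT = (a + b log₂ n₂) − (a + b log₂ n₁) = b·(log₂ n₂ − log₂ n₁).
log₂(4) − log₂(2) = log₂(4/2) = log₂(2) = 1.
ΔRT = 82.3 × 1.0000 = 82.300 ms.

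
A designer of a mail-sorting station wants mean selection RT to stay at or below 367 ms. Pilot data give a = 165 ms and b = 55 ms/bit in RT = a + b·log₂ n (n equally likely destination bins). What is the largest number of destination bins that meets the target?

Set 165 + 55·log₂ n ≤ 367 → log₂ n ≤ (367 − 165)/55 = 3.6727.
So n ≤ 2^3.6727 = 12.753; the largest integer n is 12.

12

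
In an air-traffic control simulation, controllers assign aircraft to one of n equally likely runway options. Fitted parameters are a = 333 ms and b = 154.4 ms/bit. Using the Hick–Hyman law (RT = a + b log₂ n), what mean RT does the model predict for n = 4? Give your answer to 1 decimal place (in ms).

log₂(4) = 2 bits, so RT = 333 + 154.4 × 2 ≈ 641.800 ms.

641.8 ms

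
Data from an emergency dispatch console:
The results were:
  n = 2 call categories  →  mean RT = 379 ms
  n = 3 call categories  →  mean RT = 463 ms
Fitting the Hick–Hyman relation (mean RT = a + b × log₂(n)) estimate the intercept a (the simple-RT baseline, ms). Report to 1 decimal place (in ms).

Slope: b = (463 − 379) / (log₂ 3 − log₂ 2) = 84/0.5850 = 143.599 ms/bit.
a = RT₁ − b·log₂ n₁ = 379 − 143.599 × 1 = 235.401 ms.

235.4 ms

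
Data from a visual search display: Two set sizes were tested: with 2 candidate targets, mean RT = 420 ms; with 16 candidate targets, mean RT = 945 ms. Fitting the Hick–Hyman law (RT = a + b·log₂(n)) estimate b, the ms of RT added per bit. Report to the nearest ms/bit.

175 ms/bit

The slope on a log₂ axis is (945 − 420) / (4 − 1) = 175 ms/bit.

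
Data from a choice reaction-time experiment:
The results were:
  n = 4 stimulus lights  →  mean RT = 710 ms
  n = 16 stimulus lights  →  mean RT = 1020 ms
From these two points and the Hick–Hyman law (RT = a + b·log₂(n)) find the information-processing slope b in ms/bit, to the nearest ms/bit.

155 ms/bit

b = (RT₂ − RT₁)/(log₂ n₂ − log₂ n₁) = (1020 − 710)/(4 − 2) = 155 ms/bit.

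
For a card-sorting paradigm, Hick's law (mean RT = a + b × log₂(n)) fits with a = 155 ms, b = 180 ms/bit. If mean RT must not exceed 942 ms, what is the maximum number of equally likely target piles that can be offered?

Set 155 + 180·log₂ n ≤ 942 → log₂ n ≤ (942 − 155)/180 = 4.3722.
So n ≤ 2^4.3722 = 20.710; the largest integer n is 20.

20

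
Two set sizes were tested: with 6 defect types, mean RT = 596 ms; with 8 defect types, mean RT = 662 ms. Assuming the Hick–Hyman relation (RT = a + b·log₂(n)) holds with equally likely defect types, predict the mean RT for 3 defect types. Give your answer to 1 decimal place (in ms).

Fit slope and intercept:
  b = (662 − 596) / (log₂ 8 − log₂ 6) = 66 / (3 − 2.5850) = 159.022 ms/bit
  a = 596 − 159.022 × 2.5850 = 184.935 ms
Then RT(3) = 184.935 + 159.022 × log₂ 3 = 184.935 + 159.022 × 1.5850 ≈ 436.978 ms.

437.0 ms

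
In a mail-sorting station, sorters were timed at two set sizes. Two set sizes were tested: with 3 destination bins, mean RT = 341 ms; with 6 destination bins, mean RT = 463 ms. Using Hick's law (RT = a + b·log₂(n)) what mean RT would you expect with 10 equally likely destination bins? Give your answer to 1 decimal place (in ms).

RT is linear in log₂ n, so two points fix the line:
  b = (463 − 341) / (log₂ 6 − log₂ 3) = 122 / (2.5850 − 1.5850) = 122.000 ms/bit
  a = 341 − 122.000 × 1.5850 = 147.635 ms
Then RT(10) = 147.635 + 122.000 × log₂ 10 = 147.635 + 122.000 × 3.3219 ≈ 552.910 ms.

552.9 ms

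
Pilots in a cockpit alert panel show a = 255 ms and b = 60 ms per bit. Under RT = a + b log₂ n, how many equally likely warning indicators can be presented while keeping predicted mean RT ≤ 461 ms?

Set 255 + 60·log₂ n ≤ 461 → log₂ n ≤ (461 − 255)/60 = 3.4333.
So n ≤ 2^3.4333 = 10.803; the largest integer n is 10.

10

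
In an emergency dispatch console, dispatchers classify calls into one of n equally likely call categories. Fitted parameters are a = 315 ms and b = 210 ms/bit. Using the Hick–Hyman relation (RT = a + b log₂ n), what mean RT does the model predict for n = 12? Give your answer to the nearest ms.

log₂(12) = 3.5850 bits, so RT = 315 + 210 × 3.5850 ≈ 1067.842 ms.

1068 ms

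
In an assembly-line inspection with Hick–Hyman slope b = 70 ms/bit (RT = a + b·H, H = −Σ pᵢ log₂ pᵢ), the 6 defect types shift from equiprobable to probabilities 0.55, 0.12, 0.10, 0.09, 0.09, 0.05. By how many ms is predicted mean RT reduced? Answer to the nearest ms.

Equiprobable entropy H₀ = log₂ 6 = 2.5850 bits.
Skewed entropy H = −Σ pᵢ log₂ pᵢ = 2.0150 bits.
ΔRT = b·(H₀ − H) = 70 × 0.5699 = 39.89 ms.

40 ms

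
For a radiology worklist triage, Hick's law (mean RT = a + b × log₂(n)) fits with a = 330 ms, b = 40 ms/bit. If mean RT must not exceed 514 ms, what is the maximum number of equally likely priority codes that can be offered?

24

Information budget: (514 − 330)/40 = 4.6000 bits, so n ≤ 2^4.6000 = 24.251 → at most 24.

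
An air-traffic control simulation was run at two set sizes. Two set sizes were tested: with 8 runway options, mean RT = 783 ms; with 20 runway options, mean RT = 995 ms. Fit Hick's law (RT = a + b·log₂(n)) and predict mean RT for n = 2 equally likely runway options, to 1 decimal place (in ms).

RT is linear in log₂ n, so two points fix the line:
  b = (995 − 783) / (log₂ 20 − log₂ 8) = 212 / (4.3219 − 3) = 160.372 ms/bit
  a = 783 − 160.372 × 3 = 301.885 ms
Then RT(2) = 301.885 + 160.372 × log₂ 2 = 301.885 + 160.372 × 1 ≈ 462.256 ms.

462.3 ms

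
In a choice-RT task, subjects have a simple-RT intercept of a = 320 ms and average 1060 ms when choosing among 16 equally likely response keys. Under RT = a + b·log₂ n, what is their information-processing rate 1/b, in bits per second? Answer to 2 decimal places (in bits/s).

Choice component = 1060 − 320 = 740 ms over log₂(16) = 4 bits.
b = 740 / 4 = 185.000 ms/bit, so 1/b = 5.405 bits/s.

5.41 bits/s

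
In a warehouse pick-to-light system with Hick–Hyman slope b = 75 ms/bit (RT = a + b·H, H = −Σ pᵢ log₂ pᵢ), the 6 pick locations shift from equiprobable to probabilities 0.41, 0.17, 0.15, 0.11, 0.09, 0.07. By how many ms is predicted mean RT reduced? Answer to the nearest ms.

The RT saving is b·ΔH. Equiprobable H₀ = log₂(6) = 2.5850 bits; with the given probabilities H = 2.3040 bits.
b·(H₀ − H) = 75 × (2.5850 − 2.3040) = 21.07 ms.

21 ms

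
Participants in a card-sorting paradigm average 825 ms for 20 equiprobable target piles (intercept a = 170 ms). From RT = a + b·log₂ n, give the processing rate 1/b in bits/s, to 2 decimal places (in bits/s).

b = (825 − 170)/log₂ 20 = 655/4.3219 = 151.553 ms per bit = 0.15155 s/bit; the reciprocal is 6.598 bits/s.

6.60 bits/s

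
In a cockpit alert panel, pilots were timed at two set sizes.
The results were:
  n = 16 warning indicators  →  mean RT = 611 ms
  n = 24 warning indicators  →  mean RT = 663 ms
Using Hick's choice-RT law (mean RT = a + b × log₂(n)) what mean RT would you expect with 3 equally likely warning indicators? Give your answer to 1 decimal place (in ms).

With log₂ n on the abscissa the relation is linear; from the two conditions:
  b = (663 − 611) / (log₂ 24 − log₂ 16) = 52 / (4.5850 − 4) = 88.895 ms/bit
  a = 611 − 88.895 × 4 = 255.422 ms
Then RT(3) = 255.422 + 88.895 × log₂ 3 = 255.422 + 88.895 × 1.5850 ≈ 396.316 ms.

396.3 ms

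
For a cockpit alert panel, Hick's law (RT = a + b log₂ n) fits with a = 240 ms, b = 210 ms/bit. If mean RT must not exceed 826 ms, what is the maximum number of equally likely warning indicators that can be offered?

Set 240 + 210·log₂ n ≤ 826 → log₂ n ≤ (826 − 240)/210 = 2.7905.
So n ≤ 2^2.7905 = 6.919; the largest integer n is 6.

6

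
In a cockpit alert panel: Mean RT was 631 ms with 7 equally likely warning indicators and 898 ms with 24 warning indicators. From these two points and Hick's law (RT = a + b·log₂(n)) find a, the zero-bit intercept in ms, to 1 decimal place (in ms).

b = (RT₂ − RT₁)/(log₂ n₂ − log₂ n₁) = (898 − 631)/(4.5850 − 2.8074) = 150.202 ms/bit.
Intercept: a = 631 − 150.202·log₂(7) = 209.330 ms.

209.3 ms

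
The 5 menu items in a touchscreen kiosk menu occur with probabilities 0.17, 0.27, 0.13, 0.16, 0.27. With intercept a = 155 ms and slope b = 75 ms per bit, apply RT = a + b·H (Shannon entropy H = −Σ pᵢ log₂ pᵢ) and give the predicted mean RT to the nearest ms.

325 ms

Entropy contributions −pᵢ log₂ pᵢ: 0.4346, 0.5100, 0.3826, 0.4230, 0.5100; sum H = 2.2603 bits.
RT = a + bH = 155 + 75·2.2603 = 324.52 ms.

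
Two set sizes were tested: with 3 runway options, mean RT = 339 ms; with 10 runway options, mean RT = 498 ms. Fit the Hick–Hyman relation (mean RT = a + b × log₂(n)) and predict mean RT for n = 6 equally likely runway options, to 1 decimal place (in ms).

430.5 ms

Fit slope and intercept:
  b = (498 − 339) / (log₂ 10 − log₂ 3) = 159 / (3.3219 − 1.5850) = 91.539 ms/bit
  a = 339 − 91.539 × 1.5850 = 193.914 ms
Then RT(6) = 193.914 + 91.539 × log₂ 6 = 193.914 + 91.539 × 2.5850 ≈ 430.539 ms.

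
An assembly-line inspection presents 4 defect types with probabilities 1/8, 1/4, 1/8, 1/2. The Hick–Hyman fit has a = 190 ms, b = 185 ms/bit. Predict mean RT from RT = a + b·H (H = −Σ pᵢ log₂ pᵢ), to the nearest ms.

H = −Σ pᵢ log₂ pᵢ = 0.125·3 + 0.25·2 + 0.125·3 + 0.5·1 = 1.750 bits.
RT = 190 + 185 × 1.750 = 513.75 ms.

514 ms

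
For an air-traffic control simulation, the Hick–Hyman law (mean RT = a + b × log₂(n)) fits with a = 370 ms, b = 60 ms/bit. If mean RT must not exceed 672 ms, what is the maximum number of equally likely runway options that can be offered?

Set 370 + 60·log₂ n ≤ 672 → log₂ n ≤ (672 − 370)/60 = 5.0333.
So n ≤ 2^5.0333 = 32.748; the largest integer n is 32.

32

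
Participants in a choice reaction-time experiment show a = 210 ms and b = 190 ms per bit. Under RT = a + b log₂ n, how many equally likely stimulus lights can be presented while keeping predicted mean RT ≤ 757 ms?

7

Information budget: (757 − 210)/190 = 2.8789 bits, so n ≤ 2^2.8789 = 7.356 → at most 7.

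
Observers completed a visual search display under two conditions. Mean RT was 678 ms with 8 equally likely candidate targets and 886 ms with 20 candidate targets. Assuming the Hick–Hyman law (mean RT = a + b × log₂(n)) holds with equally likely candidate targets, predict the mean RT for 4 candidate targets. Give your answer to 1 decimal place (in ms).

RT is linear in log₂ n, so two points fix the line:
  b = (886 − 678) / (log₂ 20 − log₂ 8) = 208 / (4.3219 − 3) = 157.346 ms/bit
  a = 678 − 157.346 × 3 = 205.962 ms
Then RT(4) = 205.962 + 157.346 × log₂ 4 = 205.962 + 157.346 × 2 ≈ 520.654 ms.

520.7 ms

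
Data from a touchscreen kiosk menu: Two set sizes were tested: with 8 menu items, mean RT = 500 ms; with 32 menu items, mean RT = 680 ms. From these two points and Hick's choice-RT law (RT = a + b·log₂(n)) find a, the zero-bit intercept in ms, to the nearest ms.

230 ms

Slope: b = (680 − 500) / (log₂ 32 − log₂ 8) = 180/2.0000 = 90 ms/bit.
a = RT₁ − b·log₂ n₁ = 500 − 90 × 3 = 230.000 ms.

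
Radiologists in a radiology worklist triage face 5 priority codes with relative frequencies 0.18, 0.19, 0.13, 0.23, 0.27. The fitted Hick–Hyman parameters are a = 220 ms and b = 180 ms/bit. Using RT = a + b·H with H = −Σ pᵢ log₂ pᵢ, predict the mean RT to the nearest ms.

631 ms

H = 0.18·log₂(1/0.18) + 0.19·log₂(1/0.19) + 0.13·log₂(1/0.13) + 0.23·log₂(1/0.23) + 0.27·log₂(1/0.27) = 2.2809 bits.
RT = 220 + 180 × 2.2809 = 630.56 ms.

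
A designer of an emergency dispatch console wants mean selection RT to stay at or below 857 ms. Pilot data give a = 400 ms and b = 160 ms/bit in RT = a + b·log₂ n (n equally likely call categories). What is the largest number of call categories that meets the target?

7

Set 400 + 160·log₂ n ≤ 857 → log₂ n ≤ (857 − 400)/160 = 2.8563.
So n ≤ 2^2.8563 = 7.241; the largest integer n is 7.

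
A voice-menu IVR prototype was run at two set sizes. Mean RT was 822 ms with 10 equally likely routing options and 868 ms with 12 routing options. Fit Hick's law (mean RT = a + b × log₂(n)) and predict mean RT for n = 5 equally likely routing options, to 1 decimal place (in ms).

647.1 ms

With log₂ n on the abscissa the relation is linear; from the two conditions:
  b = (868 − 822) / (log₂ 12 − log₂ 10) = 46 / (3.5850 − 3.3219) = 174.882 ms/bit
  a = 822 − 174.882 × 3.3219 = 241.054 ms
Then RT(5) = 241.054 + 174.882 × log₂ 5 = 241.054 + 174.882 × 2.3219 ≈ 647.118 ms.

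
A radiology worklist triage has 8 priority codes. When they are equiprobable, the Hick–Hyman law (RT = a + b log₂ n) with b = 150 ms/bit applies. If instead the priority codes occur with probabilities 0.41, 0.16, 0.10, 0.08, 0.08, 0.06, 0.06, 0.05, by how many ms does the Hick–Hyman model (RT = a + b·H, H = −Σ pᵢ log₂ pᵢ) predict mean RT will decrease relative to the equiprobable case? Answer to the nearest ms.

65 ms

Equiprobable entropy H₀ = log₂ 8 = 3.0000 bits.
Skewed entropy H = −Σ pᵢ log₂ pᵢ = 2.5688 bits.
ΔRT = b·(H₀ − H) = 150 × 0.4312 = 64.68 ms.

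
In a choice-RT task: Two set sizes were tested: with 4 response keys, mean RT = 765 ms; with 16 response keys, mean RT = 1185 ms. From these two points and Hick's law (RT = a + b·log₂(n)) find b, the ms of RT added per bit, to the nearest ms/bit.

210 ms/bit

The slope on a log₂ axis is (1185 − 765) / (4 − 2) = 210 ms/bit.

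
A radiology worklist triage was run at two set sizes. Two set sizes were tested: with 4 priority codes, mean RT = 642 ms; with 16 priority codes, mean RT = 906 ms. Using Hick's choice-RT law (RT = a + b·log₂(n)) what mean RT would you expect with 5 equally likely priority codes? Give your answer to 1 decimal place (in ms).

684.5 ms

Fit slope and intercept:
  b = (906 − 642) / (log₂ 16 − log₂ 4) = 264 / (4 − 2) = 132.000 ms/bit
  a = 642 − 132.000 × 2 = 378.000 ms
Then RT(5) = 378.000 + 132.000 × log₂ 5 = 378.000 + 132.000 × 2.3219 ≈ 684.495 ms.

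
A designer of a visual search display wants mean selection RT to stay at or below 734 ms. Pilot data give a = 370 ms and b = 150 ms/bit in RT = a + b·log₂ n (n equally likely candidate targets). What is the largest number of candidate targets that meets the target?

150·log₂ n ≤ 734 − 370 = 364, giving log₂ n ≤ 2.4267 and n ≤ 5.376. The largest whole number is 5.

5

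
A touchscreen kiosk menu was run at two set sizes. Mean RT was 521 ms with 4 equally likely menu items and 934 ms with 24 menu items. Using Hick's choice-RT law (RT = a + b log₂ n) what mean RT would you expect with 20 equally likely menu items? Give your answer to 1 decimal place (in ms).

RT is linear in log₂ n, so two points fix the line:
  b = (934 − 521) / (log₂ 24 − log₂ 4) = 413 / (4.5850 − 2) = 159.770 ms/bit
  a = 521 − 159.770 × 2 = 201.460 ms
Then RT(20) = 201.460 + 159.770 × log₂ 20 = 201.460 + 159.770 × 4.3219 ≈ 891.975 ms.

892.0 ms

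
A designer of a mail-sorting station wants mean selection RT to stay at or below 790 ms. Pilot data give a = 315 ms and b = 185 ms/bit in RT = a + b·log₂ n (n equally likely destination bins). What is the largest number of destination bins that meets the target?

5

Information budget: (790 − 315)/185 = 2.5676 bits, so n ≤ 2^2.5676 = 5.928 → at most 5.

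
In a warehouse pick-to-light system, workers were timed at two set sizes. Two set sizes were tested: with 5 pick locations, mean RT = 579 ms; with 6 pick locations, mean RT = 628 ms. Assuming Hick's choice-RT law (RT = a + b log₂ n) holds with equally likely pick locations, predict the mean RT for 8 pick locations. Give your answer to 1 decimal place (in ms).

705.3 ms

With log₂ n on the abscissa the relation is linear; from the two conditions:
  b = (628 − 579) / (log₂ 6 − log₂ 5) = 49 / (2.5850 − 2.3219) = 186.287 ms/bit
  a = 579 − 186.287 × 2.3219 = 146.454 ms
Then RT(8) = 146.454 + 186.287 × log₂ 8 = 146.454 + 186.287 × 3 ≈ 705.316 ms.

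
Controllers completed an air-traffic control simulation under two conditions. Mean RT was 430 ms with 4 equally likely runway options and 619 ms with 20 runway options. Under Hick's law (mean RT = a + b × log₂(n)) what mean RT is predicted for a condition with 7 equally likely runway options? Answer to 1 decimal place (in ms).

495.7 ms

With log₂ n on the abscissa the relation is linear; from the two conditions:
  b = (619 − 430) / (log₂ 20 − log₂ 4) = 189 / (4.3219 − 2) = 81.398 ms/bit
  a = 430 − 81.398 × 2 = 267.204 ms
Then RT(7) = 267.204 + 81.398 × log₂ 7 = 267.204 + 81.398 × 2.8074 ≈ 495.717 ms.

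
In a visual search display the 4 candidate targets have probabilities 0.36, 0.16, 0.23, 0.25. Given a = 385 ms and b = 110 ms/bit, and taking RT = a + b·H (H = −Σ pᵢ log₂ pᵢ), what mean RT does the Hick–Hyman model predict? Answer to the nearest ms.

H = 0.36·log₂(1/0.36) + 0.16·log₂(1/0.16) + 0.23·log₂(1/0.23) + 0.25·log₂(1/0.25) = 1.9413 bits.
RT = 385 + 110 × 1.9413 = 598.54 ms.

599 ms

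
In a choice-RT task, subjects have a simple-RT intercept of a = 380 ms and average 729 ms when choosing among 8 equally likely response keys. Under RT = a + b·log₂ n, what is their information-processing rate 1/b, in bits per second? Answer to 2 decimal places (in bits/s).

8.60 bits/s

b = (729 − 380)/log₂ 8 = 349/3 = 116.333 ms per bit = 0.11633 s/bit; the reciprocal is 8.596 bits/s.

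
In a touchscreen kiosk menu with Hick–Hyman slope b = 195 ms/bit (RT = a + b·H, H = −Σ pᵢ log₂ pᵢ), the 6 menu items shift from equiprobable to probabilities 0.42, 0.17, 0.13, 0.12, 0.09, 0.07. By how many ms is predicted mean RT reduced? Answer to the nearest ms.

The RT saving is b·ΔH. Equiprobable H₀ = log₂(6) = 2.5850 bits; with the given probabilities H = 2.2912 bits.
b·(H₀ − H) = 195 × (2.5850 − 2.2912) = 57.29 ms.

57 ms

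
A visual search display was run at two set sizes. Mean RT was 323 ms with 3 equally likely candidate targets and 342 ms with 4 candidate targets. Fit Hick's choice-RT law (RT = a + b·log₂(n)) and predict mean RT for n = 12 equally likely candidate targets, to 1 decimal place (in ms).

Solve the two-equation system in a and b:
  b = (342 − 323) / (log₂ 4 − log₂ 3) = 19 / (2 − 1.5850) = 45.779 ms/bit
  a = 323 − 45.779 × 1.5850 = 250.442 ms
Then RT(12) = 250.442 + 45.779 × log₂ 12 = 250.442 + 45.779 × 3.5850 ≈ 414.558 ms.

414.6 ms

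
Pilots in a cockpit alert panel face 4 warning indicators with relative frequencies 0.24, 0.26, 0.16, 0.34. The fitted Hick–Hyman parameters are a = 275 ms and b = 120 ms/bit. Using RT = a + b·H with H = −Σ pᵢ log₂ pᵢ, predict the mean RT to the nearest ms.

509 ms

Entropy contributions −pᵢ log₂ pᵢ: 0.4941, 0.5053, 0.4230, 0.5292; sum H = 1.9516 bits.
RT = a + bH = 275 + 120·1.9516 = 509.19 ms.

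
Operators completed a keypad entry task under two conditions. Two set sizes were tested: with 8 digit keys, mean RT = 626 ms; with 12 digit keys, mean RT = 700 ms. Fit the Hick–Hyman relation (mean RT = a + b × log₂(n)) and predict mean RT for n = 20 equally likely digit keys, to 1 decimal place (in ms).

With log₂ n on the abscissa the relation is linear; from the two conditions:
  b = (700 − 626) / (log₂ 12 − log₂ 8) = 74 / (3.5850 − 3) = 126.504 ms/bit
  a = 626 − 126.504 × 3 = 246.488 ms
Then RT(20) = 246.488 + 126.504 × log₂ 20 = 246.488 + 126.504 × 4.3219 ≈ 793.229 ms.

793.2 ms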